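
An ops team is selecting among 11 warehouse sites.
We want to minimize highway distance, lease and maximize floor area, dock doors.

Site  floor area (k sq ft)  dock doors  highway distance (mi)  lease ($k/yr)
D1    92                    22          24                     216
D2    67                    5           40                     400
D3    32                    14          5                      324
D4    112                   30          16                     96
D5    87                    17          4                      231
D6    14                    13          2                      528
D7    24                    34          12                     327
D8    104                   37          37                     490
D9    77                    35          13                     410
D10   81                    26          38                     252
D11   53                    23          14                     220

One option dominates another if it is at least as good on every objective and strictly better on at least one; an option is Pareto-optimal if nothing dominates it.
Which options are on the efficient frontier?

D1: dominated by D4 (floor area 112≥92, dock doors 30≥22, highway distance 16≤24, lease 96≤216).
D2: dominated by D1 (floor area 92≥67, dock doors 22≥5, highway distance 24≤40, lease 216≤400).
D3: dominated by D5 (floor area 87≥32, dock doors 17≥14, highway distance 4≤5, lease 231≤324).
D4: not dominated (best floor area).
D5: not dominated.
D6: not dominated (best highway distance).
D7: not dominated.
D8: not dominated (best dock doors).
D9: not dominated.
D10: dominated by D4 (floor area 112≥81, dock doors 30≥26, highway distance 16≤38, lease 96≤252).
D11: not dominated.

D4, D5, D6, D7, D8, D9, D11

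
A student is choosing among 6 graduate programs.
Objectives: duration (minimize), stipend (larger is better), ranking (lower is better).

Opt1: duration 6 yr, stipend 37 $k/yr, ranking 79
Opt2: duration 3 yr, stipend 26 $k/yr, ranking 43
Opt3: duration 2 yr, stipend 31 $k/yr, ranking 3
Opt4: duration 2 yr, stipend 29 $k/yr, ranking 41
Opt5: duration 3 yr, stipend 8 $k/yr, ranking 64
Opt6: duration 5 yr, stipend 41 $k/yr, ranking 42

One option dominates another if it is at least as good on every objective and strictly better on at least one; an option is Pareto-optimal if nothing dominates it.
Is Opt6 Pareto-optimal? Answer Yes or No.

Yes

Opt1: worse on duration (6 vs 5).
Opt2: worse on stipend (26 vs 41).
Opt3: worse on stipend (31 vs 41).
Opt4: worse on stipend (29 vs 41).
Opt5: worse on stipend (8 vs 41).
No option is at least as good as Opt6 on every objective and strictly better on one.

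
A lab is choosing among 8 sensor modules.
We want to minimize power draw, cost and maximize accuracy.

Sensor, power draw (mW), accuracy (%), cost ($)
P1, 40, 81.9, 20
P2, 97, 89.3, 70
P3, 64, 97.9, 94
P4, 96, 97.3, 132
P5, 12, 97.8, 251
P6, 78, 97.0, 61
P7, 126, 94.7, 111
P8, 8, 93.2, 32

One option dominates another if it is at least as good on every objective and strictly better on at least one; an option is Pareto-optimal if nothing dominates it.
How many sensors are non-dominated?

5

P1: not dominated (best cost).
P2: dominated by P6 (power draw 78≤97, accuracy 97.0≥89.3, cost 61≤70).
P3: not dominated (best accuracy).
P4: dominated by P3 (power draw 64≤96, accuracy 97.9≥97.3, cost 94≤132).
P5: not dominated.
P6: not dominated.
P7: dominated by P3 (power draw 64≤126, accuracy 97.9≥94.7, cost 94≤111).
P8: not dominated (best power draw).
Pareto-optimal: P1, P3, P5, P6, P8 → 5.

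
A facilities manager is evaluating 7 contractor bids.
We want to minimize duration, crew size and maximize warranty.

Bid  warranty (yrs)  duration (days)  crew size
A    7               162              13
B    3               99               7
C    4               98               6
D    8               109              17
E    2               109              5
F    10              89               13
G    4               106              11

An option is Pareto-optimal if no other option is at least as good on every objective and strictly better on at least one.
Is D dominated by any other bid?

Yes

F vs D: warranty 10≥8, duration 89≤109, crew size 13≤17 — F is at least as good on every objective and strictly better on at least one, so F dominates D.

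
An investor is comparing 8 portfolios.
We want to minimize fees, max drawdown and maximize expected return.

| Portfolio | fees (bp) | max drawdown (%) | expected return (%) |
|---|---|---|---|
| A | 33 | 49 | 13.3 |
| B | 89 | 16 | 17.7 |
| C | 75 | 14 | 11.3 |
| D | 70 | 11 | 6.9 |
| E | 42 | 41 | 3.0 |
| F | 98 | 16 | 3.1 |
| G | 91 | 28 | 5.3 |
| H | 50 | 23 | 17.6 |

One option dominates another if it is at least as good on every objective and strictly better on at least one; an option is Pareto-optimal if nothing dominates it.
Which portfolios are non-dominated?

A: not dominated (best fees).
B: not dominated (best expected return).
C: not dominated.
D: not dominated (best max drawdown).
E: not dominated.
F: dominated by B (fees 89≤98, max drawdown 16≤16, expected return 17.7≥3.1).
G: dominated by B (fees 89≤91, max drawdown 16≤28, expected return 17.7≥5.3).
H: not dominated.

A, B, C, D, E, H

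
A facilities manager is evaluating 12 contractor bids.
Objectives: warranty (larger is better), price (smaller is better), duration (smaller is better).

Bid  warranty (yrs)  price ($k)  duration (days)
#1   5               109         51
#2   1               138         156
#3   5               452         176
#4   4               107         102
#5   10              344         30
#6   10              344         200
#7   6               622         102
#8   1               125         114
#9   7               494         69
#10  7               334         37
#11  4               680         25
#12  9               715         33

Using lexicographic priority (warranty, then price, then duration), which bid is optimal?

First maximize warranty: best is 10, kept {#5, #6}.
Then minimize price: best is 344, kept {#5, #6}.
Then minimize duration: best is 30, kept {#5}.

#5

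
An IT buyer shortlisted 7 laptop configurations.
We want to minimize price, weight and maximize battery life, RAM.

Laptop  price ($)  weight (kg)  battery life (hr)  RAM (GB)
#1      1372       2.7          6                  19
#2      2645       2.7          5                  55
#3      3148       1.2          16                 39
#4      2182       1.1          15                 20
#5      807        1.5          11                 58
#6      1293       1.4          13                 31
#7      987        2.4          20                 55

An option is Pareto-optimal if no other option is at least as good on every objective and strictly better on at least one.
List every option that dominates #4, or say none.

none

#1: worse on weight (2.7 vs 1.1).
#2: worse on price (2645 vs 2182).
#3: worse on price (3148 vs 2182).
#5: worse on weight (1.5 vs 1.1).
#6: worse on weight (1.4 vs 1.1).
#7: worse on weight (2.4 vs 1.1).
No option dominates #4.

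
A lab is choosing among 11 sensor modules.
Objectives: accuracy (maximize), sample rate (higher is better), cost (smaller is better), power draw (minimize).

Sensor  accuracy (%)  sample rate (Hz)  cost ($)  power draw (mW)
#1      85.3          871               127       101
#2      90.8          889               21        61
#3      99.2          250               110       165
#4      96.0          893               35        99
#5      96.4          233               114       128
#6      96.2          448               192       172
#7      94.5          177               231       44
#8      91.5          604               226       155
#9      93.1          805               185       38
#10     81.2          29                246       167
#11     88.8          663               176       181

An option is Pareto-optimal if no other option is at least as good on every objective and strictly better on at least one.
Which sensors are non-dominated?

#1: dominated by #2 (accuracy 90.8≥85.3, sample rate 889≥871, cost 21≤127, power draw 61≤101).
#2: not dominated (best cost).
#3: not dominated (best accuracy).
#4: not dominated (best sample rate).
#5: not dominated.
#6: not dominated.
#7: not dominated.
#8: dominated by #4 (accuracy 96.0≥91.5, sample rate 893≥604, cost 35≤226, power draw 99≤155).
#9: not dominated (best power draw).
#10: dominated by #1 (accuracy 85.3≥81.2, sample rate 871≥29, cost 127≤246, power draw 101≤167).
#11: dominated by #2 (accuracy 90.8≥88.8, sample rate 889≥663, cost 21≤176, power draw 61≤181).

#2, #3, #4, #5, #6, #7, #9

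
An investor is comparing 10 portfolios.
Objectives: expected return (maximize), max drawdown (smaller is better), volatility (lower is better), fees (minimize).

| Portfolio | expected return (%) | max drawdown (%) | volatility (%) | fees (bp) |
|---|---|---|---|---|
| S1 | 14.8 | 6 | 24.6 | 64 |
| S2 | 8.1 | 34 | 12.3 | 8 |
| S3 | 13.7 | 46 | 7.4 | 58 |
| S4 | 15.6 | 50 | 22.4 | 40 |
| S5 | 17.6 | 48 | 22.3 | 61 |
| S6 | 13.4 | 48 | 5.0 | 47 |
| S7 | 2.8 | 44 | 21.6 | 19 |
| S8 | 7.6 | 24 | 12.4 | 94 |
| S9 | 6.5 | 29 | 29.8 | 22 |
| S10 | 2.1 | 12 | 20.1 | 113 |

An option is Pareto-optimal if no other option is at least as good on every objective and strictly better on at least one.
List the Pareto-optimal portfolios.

S1: not dominated (best max drawdown).
S2: not dominated (best fees).
S3: not dominated.
S4: not dominated.
S5: not dominated (best expected return).
S6: not dominated (best volatility).
S7: dominated by S2 (expected return 8.1≥2.8, max drawdown 34≤44, volatility 12.3≤21.6, fees 8≤19).
S8: not dominated.
S9: not dominated.
S10: not dominated.

S1, S2, S3, S4, S5, S6, S8, S9, S10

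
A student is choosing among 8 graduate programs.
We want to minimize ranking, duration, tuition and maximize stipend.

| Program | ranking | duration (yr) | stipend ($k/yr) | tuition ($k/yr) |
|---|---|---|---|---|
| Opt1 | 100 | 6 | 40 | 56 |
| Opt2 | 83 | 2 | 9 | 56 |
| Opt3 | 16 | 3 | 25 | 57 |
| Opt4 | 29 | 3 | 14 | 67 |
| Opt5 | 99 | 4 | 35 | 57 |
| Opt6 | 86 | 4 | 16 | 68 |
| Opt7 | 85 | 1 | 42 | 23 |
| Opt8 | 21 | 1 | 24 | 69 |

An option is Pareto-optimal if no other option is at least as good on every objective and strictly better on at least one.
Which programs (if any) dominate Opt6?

Opt3: ranking 16≤86, duration 3≤4, stipend 25≥16, tuition 57≤68 — dominates Opt6.
Opt7: ranking 85≤86, duration 1≤4, stipend 42≥16, tuition 23≤68 — dominates Opt6.
Others (Opt1, Opt2, Opt4, Opt5, Opt8) are each worse than Opt6 on at least one objective.

Opt3, Opt7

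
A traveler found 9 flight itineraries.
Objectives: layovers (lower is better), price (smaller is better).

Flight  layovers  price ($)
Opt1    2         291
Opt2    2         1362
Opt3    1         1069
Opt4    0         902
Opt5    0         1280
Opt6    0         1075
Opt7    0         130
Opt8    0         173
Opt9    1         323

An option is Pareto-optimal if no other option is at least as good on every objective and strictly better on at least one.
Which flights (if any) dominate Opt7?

Opt1: worse on layovers (2 vs 0).
Opt2: worse on layovers (2 vs 0).
Opt3: worse on layovers (1 vs 0).
Opt4: worse on price (902 vs 130).
Opt5: worse on price (1280 vs 130).
Opt6: worse on price (1075 vs 130).
Opt8: worse on price (173 vs 130).
Opt9: worse on layovers (1 vs 0).
No option dominates Opt7.

none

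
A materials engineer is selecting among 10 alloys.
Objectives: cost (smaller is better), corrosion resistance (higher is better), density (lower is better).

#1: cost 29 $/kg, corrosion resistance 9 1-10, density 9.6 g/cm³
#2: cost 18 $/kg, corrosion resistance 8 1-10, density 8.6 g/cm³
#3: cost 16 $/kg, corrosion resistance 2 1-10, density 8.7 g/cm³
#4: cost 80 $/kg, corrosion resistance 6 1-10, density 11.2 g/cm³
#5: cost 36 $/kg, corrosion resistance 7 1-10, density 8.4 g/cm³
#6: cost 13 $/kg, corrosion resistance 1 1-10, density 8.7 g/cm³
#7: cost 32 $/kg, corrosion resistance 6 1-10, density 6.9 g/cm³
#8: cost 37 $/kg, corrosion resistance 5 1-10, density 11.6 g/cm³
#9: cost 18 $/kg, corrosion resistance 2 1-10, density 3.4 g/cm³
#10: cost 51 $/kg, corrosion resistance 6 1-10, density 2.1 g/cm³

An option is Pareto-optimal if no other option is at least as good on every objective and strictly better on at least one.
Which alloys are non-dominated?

#1: not dominated (best corrosion resistance).
#2: not dominated.
#3: not dominated.
#4: dominated by #1 (cost 29≤80, corrosion resistance 9≥6, density 9.6≤11.2).
#5: not dominated.
#6: not dominated (best cost).
#7: not dominated.
#8: dominated by #1 (cost 29≤37, corrosion resistance 9≥5, density 9.6≤11.6).
#9: not dominated.
#10: not dominated (best density).

#1, #2, #3, #5, #6, #7, #9, #10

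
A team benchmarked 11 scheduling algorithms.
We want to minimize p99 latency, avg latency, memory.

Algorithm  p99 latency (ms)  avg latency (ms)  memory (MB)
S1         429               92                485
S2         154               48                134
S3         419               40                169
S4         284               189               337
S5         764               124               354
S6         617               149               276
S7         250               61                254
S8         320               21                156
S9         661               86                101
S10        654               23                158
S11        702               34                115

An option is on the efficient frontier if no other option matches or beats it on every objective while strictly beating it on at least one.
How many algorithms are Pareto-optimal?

S1: dominated by S2 (p99 latency 154≤429, avg latency 48≤92, memory 134≤485).
S2: not dominated (best p99 latency).
S3: dominated by S8 (p99 latency 320≤419, avg latency 21≤40, memory 156≤169).
S4: dominated by S2 (p99 latency 154≤284, avg latency 48≤189, memory 134≤337).
S5: dominated by S2 (p99 latency 154≤764, avg latency 48≤124, memory 134≤354).
S6: dominated by S2 (p99 latency 154≤617, avg latency 48≤149, memory 134≤276).
S7: dominated by S2 (p99 latency 154≤250, avg latency 48≤61, memory 134≤254).
S8: not dominated (best avg latency).
S9: not dominated (best memory).
S10: dominated by S8 (p99 latency 320≤654, avg latency 21≤23, memory 156≤158).
S11: not dominated.
Pareto-optimal: S2, S8, S9, S11 → 4.

4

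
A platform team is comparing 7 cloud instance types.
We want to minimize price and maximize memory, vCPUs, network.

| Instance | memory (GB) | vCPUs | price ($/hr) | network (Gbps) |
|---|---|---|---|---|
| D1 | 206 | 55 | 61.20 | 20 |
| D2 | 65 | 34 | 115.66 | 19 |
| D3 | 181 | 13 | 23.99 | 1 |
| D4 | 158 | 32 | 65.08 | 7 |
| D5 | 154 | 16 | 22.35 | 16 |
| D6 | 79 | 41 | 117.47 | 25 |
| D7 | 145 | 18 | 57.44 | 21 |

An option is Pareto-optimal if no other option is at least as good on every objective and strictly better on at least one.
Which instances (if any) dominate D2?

D1

D1: memory 206≥65, vCPUs 55≥34, price 61.20≤115.66, network 20≥19 — dominates D2.
Others (D3, D4, D5, D6, D7) are each worse than D2 on at least one objective.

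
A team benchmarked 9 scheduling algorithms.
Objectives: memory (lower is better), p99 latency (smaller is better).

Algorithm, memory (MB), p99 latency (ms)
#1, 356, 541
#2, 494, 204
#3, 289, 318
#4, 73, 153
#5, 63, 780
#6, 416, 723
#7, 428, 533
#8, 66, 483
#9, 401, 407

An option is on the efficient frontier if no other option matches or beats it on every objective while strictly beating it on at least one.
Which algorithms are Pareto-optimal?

#4, #5, #8

#1: dominated by #3 (memory 289≤356, p99 latency 318≤541).
#2: dominated by #4 (memory 73≤494, p99 latency 153≤204).
#3: dominated by #4 (memory 73≤289, p99 latency 153≤318).
#4: not dominated (best p99 latency).
#5: not dominated (best memory).
#6: dominated by #1 (memory 356≤416, p99 latency 541≤723).
#7: dominated by #3 (memory 289≤428, p99 latency 318≤533).
#8: not dominated.
#9: dominated by #3 (memory 289≤401, p99 latency 318≤407).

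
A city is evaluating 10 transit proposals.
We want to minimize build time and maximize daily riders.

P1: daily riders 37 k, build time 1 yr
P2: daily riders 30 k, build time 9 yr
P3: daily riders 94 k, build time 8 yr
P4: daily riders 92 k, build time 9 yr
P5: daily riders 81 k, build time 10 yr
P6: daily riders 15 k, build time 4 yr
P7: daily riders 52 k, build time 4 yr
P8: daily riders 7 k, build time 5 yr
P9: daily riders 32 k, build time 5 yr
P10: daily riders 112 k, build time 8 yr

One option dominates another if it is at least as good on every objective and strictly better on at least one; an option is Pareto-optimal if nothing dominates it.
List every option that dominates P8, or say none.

P1: daily riders 37≥7, build time 1≤5 — dominates P8.
P6: daily riders 15≥7, build time 4≤5 — dominates P8.
P7: daily riders 52≥7, build time 4≤5 — dominates P8.
P9: daily riders 32≥7, build time 5≤5 — dominates P8.
Others (P2, P3, P4, P5, P10) are each worse than P8 on at least one objective.

P1, P6, P7, P9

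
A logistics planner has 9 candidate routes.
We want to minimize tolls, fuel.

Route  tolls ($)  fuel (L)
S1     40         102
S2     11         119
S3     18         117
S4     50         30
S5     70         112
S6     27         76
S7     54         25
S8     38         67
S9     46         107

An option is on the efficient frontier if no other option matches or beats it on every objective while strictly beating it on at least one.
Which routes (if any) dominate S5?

S1, S4, S6, S7, S8, S9

S1: tolls 40≤70, fuel 102≤112 — dominates S5.
S4: tolls 50≤70, fuel 30≤112 — dominates S5.
S6: tolls 27≤70, fuel 76≤112 — dominates S5.
S7: tolls 54≤70, fuel 25≤112 — dominates S5.
S8: tolls 38≤70, fuel 67≤112 — dominates S5.
S9: tolls 46≤70, fuel 107≤112 — dominates S5.
Others (S2, S3) are each worse than S5 on at least one objective.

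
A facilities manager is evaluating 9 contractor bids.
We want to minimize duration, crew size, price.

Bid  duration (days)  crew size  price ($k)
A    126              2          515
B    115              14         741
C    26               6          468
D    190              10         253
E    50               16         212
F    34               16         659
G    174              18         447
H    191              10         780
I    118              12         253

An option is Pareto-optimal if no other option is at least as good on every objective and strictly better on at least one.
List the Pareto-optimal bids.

A, C, D, E, I

A: not dominated (best crew size).
B: dominated by C (duration 26≤115, crew size 6≤14, price 468≤741).
C: not dominated (best duration).
D: not dominated.
E: not dominated (best price).
F: dominated by C (duration 26≤34, crew size 6≤16, price 468≤659).
G: dominated by E (duration 50≤174, crew size 16≤18, price 212≤447).
H: dominated by A (duration 126≤191, crew size 2≤10, price 515≤780).
I: not dominated.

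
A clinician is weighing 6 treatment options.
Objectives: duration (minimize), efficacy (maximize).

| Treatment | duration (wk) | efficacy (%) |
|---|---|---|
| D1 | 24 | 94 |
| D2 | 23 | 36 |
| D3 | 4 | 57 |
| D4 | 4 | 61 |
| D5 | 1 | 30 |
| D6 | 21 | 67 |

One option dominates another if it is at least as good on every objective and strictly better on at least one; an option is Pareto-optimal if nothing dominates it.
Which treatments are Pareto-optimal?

D1: not dominated (best efficacy).
D2: dominated by D3 (duration 4≤23, efficacy 57≥36).
D3: dominated by D4 (duration 4≤4, efficacy 61≥57).
D4: not dominated.
D5: not dominated (best duration).
D6: not dominated.

D1, D4, D5, D6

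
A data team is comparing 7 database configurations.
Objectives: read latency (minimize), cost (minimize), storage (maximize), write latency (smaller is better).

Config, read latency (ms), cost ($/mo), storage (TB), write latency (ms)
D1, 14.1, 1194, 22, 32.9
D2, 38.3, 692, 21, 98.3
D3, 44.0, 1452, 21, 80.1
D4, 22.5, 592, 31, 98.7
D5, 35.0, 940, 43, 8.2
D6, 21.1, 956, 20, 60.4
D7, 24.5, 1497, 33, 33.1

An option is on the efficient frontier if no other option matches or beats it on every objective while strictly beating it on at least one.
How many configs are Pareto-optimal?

D1: not dominated (best read latency).
D2: not dominated.
D3: dominated by D1 (read latency 14.1≤44.0, cost 1194≤1452, storage 22≥21, write latency 32.9≤80.1).
D4: not dominated (best cost).
D5: not dominated (best storage).
D6: not dominated.
D7: not dominated.
Pareto-optimal: D1, D2, D4, D5, D6, D7 → 6.

6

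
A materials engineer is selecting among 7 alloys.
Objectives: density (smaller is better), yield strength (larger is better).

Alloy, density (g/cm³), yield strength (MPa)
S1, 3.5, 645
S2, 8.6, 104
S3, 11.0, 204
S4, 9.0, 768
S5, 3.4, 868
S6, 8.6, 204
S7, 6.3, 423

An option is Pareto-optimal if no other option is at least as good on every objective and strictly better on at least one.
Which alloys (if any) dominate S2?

S1: density 3.5≤8.6, yield strength 645≥104 — dominates S2.
S5: density 3.4≤8.6, yield strength 868≥104 — dominates S2.
S6: density 8.6≤8.6, yield strength 204≥104 — dominates S2.
S7: density 6.3≤8.6, yield strength 423≥104 — dominates S2.
Others (S3, S4) are each worse than S2 on at least one objective.

S1, S5, S6, S7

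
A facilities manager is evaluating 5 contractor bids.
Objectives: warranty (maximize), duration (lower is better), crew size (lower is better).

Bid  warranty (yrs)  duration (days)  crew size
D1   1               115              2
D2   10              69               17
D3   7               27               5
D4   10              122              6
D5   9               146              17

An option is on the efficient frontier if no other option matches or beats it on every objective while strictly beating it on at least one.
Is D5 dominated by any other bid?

D2 vs D5: warranty 10≥9, duration 69≤146, crew size 17≤17 — D2 is at least as good on every objective and strictly better on at least one, so D2 dominates D5.

Yes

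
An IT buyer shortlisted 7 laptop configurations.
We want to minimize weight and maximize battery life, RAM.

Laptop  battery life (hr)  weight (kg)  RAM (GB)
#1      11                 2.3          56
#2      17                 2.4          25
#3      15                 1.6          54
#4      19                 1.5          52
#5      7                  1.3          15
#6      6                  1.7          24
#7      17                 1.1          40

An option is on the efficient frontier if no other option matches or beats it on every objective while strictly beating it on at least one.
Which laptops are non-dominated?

#1, #3, #4, #7

#1: not dominated (best RAM).
#2: dominated by #4 (battery life 19≥17, weight 1.5≤2.4, RAM 52≥25).
#3: not dominated.
#4: not dominated (best battery life).
#5: dominated by #7 (battery life 17≥7, weight 1.1≤1.3, RAM 40≥15).
#6: dominated by #3 (battery life 15≥6, weight 1.6≤1.7, RAM 54≥24).
#7: not dominated (best weight).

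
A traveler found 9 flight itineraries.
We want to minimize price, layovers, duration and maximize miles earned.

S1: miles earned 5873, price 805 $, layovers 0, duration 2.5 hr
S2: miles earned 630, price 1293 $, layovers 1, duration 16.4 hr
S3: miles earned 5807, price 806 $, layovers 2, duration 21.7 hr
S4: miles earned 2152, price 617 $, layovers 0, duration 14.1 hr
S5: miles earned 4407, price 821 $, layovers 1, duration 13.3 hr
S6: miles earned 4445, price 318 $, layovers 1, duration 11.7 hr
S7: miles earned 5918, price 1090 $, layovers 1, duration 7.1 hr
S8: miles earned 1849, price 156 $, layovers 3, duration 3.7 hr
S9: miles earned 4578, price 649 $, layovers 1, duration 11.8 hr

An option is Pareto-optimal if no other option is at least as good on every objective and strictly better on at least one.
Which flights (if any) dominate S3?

S1

S1: miles earned 5873≥5807, price 805≤806, layovers 0≤2, duration 2.5≤21.7 — dominates S3.
Others (S2, S4, S5, S6, S7, S8, S9) are each worse than S3 on at least one objective.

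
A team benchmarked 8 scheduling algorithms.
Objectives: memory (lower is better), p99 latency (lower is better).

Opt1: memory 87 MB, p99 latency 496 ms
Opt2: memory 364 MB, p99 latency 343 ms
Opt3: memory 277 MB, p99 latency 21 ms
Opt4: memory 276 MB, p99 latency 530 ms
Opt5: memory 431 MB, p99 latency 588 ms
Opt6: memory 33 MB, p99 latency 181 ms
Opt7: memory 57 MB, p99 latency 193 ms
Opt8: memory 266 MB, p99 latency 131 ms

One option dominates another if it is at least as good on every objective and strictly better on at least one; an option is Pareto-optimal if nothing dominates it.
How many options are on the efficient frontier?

Opt1: dominated by Opt6 (memory 33≤87, p99 latency 181≤496).
Opt2: dominated by Opt3 (memory 277≤364, p99 latency 21≤343).
Opt3: not dominated (best p99 latency).
Opt4: dominated by Opt1 (memory 87≤276, p99 latency 496≤530).
Opt5: dominated by Opt1 (memory 87≤431, p99 latency 496≤588).
Opt6: not dominated (best memory).
Opt7: dominated by Opt6 (memory 33≤57, p99 latency 181≤193).
Opt8: not dominated.
Pareto-optimal: Opt3, Opt6, Opt8 → 3.

3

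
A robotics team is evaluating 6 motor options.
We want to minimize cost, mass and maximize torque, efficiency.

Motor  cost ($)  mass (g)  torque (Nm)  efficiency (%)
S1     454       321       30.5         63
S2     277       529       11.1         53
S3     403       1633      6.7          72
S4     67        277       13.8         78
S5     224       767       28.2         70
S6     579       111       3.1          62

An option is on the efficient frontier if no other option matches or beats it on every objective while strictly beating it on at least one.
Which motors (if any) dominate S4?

S1: worse on cost (454 vs 67).
S2: worse on cost (277 vs 67).
S3: worse on cost (403 vs 67).
S5: worse on cost (224 vs 67).
S6: worse on cost (579 vs 67).
No option dominates S4.

none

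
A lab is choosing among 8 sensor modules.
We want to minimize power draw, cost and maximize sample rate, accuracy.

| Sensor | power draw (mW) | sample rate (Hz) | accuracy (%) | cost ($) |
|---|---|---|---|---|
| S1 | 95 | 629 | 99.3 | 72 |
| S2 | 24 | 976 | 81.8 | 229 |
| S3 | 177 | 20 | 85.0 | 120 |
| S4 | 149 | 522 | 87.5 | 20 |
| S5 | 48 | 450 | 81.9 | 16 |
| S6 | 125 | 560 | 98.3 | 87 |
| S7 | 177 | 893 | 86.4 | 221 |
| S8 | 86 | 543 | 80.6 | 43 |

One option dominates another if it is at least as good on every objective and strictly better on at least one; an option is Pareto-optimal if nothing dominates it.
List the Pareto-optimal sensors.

S1: not dominated (best accuracy).
S2: not dominated (best power draw).
S3: dominated by S1 (power draw 95≤177, sample rate 629≥20, accuracy 99.3≥85.0, cost 72≤120).
S4: not dominated.
S5: not dominated (best cost).
S6: dominated by S1 (power draw 95≤125, sample rate 629≥560, accuracy 99.3≥98.3, cost 72≤87).
S7: not dominated.
S8: not dominated.

S1, S2, S4, S5, S7, S8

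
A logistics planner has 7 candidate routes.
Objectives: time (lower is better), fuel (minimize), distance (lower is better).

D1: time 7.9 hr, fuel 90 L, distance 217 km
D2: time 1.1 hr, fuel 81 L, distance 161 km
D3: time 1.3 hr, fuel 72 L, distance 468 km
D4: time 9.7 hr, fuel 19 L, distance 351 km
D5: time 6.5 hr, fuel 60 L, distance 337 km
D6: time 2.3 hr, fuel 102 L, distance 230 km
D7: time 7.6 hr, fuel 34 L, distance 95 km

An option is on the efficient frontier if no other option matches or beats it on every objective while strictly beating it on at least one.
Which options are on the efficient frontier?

D2, D3, D4, D5, D7

D1: dominated by D2 (time 1.1≤7.9, fuel 81≤90, distance 161≤217).
D2: not dominated (best time).
D3: not dominated.
D4: not dominated (best fuel).
D5: not dominated.
D6: dominated by D2 (time 1.1≤2.3, fuel 81≤102, distance 161≤230).
D7: not dominated (best distance).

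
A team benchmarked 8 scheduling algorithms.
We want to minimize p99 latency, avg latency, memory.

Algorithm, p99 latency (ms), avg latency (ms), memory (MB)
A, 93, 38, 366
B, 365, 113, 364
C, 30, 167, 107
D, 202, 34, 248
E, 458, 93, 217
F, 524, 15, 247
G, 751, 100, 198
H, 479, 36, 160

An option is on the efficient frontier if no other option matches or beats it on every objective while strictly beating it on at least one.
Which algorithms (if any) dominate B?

D: p99 latency 202≤365, avg latency 34≤113, memory 248≤364 — dominates B.
Others (A, C, E, F, G, H) are each worse than B on at least one objective.

D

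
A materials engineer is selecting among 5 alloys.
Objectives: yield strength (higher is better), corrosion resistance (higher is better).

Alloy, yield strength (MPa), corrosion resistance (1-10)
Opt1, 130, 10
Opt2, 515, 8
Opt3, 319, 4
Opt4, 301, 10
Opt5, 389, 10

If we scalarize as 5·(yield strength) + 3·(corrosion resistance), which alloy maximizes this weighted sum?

Opt1: 5·130 + 3·10 = 680
Opt2: 5·515 + 3·8 = 2599
Opt3: 5·319 + 3·4 = 1607
Opt4: 5·301 + 3·10 = 1535
Opt5: 5·389 + 3·10 = 1975
Highest: Opt2 at 2599.

Opt2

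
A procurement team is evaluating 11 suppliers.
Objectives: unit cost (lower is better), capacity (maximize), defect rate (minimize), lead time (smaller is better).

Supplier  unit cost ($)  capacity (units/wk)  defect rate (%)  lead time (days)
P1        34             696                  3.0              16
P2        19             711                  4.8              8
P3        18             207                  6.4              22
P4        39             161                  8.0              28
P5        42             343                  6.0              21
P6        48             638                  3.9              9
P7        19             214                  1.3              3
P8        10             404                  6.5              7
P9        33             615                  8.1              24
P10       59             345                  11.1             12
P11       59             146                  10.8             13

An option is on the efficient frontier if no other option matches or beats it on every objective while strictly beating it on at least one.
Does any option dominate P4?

Yes

P1 vs P4: unit cost 34≤39, capacity 696≥161, defect rate 3.0≤8.0, lead time 16≤28 — P1 is at least as good on every objective and strictly better on at least one, so P1 dominates P4.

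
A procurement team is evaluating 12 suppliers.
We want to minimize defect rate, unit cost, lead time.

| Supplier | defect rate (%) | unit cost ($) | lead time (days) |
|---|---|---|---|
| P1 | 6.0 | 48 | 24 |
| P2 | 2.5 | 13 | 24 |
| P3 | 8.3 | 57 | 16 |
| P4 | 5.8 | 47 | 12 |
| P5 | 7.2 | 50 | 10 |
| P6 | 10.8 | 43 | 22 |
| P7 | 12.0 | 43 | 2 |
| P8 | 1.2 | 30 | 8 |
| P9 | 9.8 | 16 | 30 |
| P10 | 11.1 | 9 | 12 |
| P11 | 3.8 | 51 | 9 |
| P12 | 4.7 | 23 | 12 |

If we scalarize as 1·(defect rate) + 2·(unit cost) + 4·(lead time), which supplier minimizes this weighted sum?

P10

P1: 1·6.0 + 2·48 + 4·24 = 198.0
P2: 1·2.5 + 2·13 + 4·24 = 124.5
P3: 1·8.3 + 2·57 + 4·16 = 186.3
P4: 1·5.8 + 2·47 + 4·12 = 147.8
P5: 1·7.2 + 2·50 + 4·10 = 147.2
P6: 1·10.8 + 2·43 + 4·22 = 184.8
P7: 1·12.0 + 2·43 + 4·2 = 106.0
P8: 1·1.2 + 2·30 + 4·8 = 93.2
P9: 1·9.8 + 2·16 + 4·30 = 161.8
P10: 1·11.1 + 2·9 + 4·12 = 77.1
P11: 1·3.8 + 2·51 + 4·9 = 141.8
P12: 1·4.7 + 2·23 + 4·12 = 98.7
Lowest: P10 at 77.1.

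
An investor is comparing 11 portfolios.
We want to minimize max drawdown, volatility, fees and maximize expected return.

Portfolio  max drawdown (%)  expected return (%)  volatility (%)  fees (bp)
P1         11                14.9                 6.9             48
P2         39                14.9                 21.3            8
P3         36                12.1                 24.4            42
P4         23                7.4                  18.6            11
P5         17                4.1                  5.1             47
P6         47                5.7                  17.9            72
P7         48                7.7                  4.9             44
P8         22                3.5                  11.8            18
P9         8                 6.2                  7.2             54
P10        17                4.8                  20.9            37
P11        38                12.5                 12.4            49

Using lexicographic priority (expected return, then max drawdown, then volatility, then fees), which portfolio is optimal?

First maximize expected return: best is 14.9, kept {P1, P2}.
Then minimize max drawdown: best is 11, kept {P1}.

P1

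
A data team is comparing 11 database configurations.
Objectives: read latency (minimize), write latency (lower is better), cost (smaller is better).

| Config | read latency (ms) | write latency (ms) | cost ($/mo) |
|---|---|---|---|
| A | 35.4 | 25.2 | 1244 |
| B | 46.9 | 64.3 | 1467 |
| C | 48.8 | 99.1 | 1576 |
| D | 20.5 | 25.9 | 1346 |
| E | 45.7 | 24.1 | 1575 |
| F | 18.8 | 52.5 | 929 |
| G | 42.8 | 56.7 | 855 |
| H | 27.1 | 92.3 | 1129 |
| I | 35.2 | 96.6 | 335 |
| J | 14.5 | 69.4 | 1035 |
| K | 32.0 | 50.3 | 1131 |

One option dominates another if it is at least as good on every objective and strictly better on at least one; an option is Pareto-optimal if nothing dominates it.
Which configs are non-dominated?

A, D, E, F, G, I, J, K

A: not dominated.
B: dominated by A (read latency 35.4≤46.9, write latency 25.2≤64.3, cost 1244≤1467).
C: dominated by A (read latency 35.4≤48.8, write latency 25.2≤99.1, cost 1244≤1576).
D: not dominated.
E: not dominated (best write latency).
F: not dominated.
G: not dominated.
H: dominated by F (read latency 18.8≤27.1, write latency 52.5≤92.3, cost 929≤1129).
I: not dominated (best cost).
J: not dominated (best read latency).
K: not dominated.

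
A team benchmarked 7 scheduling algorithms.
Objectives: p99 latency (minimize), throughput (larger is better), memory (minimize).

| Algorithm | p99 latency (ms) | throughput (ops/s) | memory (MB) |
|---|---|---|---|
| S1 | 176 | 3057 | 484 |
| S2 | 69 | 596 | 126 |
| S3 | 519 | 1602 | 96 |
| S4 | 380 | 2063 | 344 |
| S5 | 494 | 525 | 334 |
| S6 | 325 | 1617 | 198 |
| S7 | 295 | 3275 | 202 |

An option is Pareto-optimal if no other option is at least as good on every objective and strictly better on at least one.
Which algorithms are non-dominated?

S1, S2, S3, S6, S7

S1: not dominated.
S2: not dominated (best p99 latency).
S3: not dominated (best memory).
S4: dominated by S7 (p99 latency 295≤380, throughput 3275≥2063, memory 202≤344).
S5: dominated by S2 (p99 latency 69≤494, throughput 596≥525, memory 126≤334).
S6: not dominated.
S7: not dominated (best throughput).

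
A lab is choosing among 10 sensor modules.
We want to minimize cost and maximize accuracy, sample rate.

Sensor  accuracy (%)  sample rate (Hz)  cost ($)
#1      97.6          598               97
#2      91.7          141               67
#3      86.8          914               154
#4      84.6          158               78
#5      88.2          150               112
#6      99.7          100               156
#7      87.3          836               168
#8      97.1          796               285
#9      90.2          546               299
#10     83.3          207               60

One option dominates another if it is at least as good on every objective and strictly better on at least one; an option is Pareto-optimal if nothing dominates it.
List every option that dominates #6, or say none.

#1: worse on accuracy (97.6 vs 99.7).
#2: worse on accuracy (91.7 vs 99.7).
#3: worse on accuracy (86.8 vs 99.7).
#4: worse on accuracy (84.6 vs 99.7).
#5: worse on accuracy (88.2 vs 99.7).
#7: worse on accuracy (87.3 vs 99.7).
#8: worse on accuracy (97.1 vs 99.7).
#9: worse on accuracy (90.2 vs 99.7).
#10: worse on accuracy (83.3 vs 99.7).
No option dominates #6.

none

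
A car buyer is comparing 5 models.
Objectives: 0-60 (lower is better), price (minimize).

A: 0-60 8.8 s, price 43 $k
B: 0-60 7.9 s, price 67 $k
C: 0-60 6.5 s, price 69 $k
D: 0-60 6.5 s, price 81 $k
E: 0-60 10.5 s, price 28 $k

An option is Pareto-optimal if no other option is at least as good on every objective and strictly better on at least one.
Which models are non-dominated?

A: not dominated.
B: not dominated.
C: not dominated.
D: dominated by C (0-60 6.5≤6.5, price 69≤81).
E: not dominated (best price).

A, B, C, E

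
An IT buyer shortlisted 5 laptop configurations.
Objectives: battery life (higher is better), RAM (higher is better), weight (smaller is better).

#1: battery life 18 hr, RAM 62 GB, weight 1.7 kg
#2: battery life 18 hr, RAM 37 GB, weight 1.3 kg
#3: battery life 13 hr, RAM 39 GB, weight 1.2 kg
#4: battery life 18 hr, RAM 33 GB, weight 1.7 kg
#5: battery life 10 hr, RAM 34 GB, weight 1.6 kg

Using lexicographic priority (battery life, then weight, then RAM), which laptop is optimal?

#2

First maximize battery life: best is 18, kept {#1, #2, #4}.
Then minimize weight: best is 1.3, kept {#2}.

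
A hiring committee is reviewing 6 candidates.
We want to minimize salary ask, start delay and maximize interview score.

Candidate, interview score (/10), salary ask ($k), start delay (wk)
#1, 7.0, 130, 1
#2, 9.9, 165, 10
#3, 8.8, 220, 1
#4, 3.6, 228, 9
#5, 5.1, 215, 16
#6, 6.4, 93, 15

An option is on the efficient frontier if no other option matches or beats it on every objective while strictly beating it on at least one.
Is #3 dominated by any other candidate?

#1: worse on interview score (7.0 vs 8.8).
#2: worse on start delay (10 vs 1).
#4: worse on interview score (3.6 vs 8.8).
#5: worse on interview score (5.1 vs 8.8).
#6: worse on interview score (6.4 vs 8.8).
No option is at least as good as #3 on every objective and strictly better on one.

No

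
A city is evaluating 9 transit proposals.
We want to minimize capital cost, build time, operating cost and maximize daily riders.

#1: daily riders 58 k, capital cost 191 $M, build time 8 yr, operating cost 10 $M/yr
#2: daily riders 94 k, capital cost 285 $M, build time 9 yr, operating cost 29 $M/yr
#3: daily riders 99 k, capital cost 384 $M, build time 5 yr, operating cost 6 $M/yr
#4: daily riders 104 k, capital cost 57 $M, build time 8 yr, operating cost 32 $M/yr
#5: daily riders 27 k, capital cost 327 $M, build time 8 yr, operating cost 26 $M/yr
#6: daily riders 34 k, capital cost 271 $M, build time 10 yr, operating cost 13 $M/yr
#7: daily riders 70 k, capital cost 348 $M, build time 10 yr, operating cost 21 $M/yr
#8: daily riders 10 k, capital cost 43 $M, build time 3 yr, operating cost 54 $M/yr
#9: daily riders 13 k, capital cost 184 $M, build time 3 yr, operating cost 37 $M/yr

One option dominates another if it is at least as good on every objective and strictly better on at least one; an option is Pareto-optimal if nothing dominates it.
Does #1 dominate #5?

Yes

#1 vs #5: daily riders 58≥27, capital cost 191≤327, build time 8≤8, operating cost 10≤26 — #1 is at least as good on every objective with at least one strict improvement.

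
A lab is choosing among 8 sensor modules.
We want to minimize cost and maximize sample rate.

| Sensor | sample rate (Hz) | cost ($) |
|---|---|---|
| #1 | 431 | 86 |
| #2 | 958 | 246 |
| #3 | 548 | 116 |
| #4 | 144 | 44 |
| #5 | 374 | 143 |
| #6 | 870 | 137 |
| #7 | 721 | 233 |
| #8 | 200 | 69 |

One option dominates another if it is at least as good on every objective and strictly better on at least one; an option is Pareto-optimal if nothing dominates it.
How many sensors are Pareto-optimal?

6

#1: not dominated.
#2: not dominated (best sample rate).
#3: not dominated.
#4: not dominated (best cost).
#5: dominated by #1 (sample rate 431≥374, cost 86≤143).
#6: not dominated.
#7: dominated by #6 (sample rate 870≥721, cost 137≤233).
#8: not dominated.
Pareto-optimal: #1, #2, #3, #4, #6, #8 → 6.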